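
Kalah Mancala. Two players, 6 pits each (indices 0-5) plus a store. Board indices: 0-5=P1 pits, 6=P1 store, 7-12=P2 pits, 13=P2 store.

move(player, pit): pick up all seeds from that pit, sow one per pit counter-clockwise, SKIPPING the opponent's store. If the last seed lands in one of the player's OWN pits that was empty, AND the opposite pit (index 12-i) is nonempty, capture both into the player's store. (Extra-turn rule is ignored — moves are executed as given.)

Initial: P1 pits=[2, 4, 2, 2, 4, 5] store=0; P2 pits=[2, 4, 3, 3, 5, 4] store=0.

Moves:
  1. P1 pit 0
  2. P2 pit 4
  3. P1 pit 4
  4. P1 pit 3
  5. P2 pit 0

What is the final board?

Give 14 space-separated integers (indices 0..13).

Answer: 1 6 4 0 1 7 1 0 6 4 4 0 5 1

Derivation:
Move 1: P1 pit0 -> P1=[0,5,3,2,4,5](0) P2=[2,4,3,3,5,4](0)
Move 2: P2 pit4 -> P1=[1,6,4,2,4,5](0) P2=[2,4,3,3,0,5](1)
Move 3: P1 pit4 -> P1=[1,6,4,2,0,6](1) P2=[3,5,3,3,0,5](1)
Move 4: P1 pit3 -> P1=[1,6,4,0,1,7](1) P2=[3,5,3,3,0,5](1)
Move 5: P2 pit0 -> P1=[1,6,4,0,1,7](1) P2=[0,6,4,4,0,5](1)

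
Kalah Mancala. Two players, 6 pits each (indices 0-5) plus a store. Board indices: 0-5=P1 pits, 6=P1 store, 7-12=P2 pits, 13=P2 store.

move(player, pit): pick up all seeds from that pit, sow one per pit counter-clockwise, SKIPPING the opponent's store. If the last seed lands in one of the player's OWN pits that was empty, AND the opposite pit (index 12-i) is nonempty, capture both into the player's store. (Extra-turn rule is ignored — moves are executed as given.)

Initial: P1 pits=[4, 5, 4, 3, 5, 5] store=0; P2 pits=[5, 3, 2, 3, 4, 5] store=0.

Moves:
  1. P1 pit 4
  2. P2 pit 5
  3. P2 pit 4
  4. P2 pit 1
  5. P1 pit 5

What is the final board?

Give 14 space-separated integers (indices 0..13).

Move 1: P1 pit4 -> P1=[4,5,4,3,0,6](1) P2=[6,4,3,3,4,5](0)
Move 2: P2 pit5 -> P1=[5,6,5,4,0,6](1) P2=[6,4,3,3,4,0](1)
Move 3: P2 pit4 -> P1=[6,7,5,4,0,6](1) P2=[6,4,3,3,0,1](2)
Move 4: P2 pit1 -> P1=[6,7,5,4,0,6](1) P2=[6,0,4,4,1,2](2)
Move 5: P1 pit5 -> P1=[6,7,5,4,0,0](2) P2=[7,1,5,5,2,2](2)

Answer: 6 7 5 4 0 0 2 7 1 5 5 2 2 2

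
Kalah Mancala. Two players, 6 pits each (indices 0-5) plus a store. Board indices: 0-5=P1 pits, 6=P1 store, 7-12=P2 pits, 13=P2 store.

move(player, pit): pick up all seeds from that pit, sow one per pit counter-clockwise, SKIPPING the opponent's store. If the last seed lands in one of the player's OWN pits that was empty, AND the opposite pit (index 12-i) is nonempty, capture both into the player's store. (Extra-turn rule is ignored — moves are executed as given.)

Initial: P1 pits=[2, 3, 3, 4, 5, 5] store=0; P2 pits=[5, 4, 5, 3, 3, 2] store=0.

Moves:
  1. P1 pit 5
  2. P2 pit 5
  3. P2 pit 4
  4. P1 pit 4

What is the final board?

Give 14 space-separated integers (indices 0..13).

Move 1: P1 pit5 -> P1=[2,3,3,4,5,0](1) P2=[6,5,6,4,3,2](0)
Move 2: P2 pit5 -> P1=[3,3,3,4,5,0](1) P2=[6,5,6,4,3,0](1)
Move 3: P2 pit4 -> P1=[4,3,3,4,5,0](1) P2=[6,5,6,4,0,1](2)
Move 4: P1 pit4 -> P1=[4,3,3,4,0,1](2) P2=[7,6,7,4,0,1](2)

Answer: 4 3 3 4 0 1 2 7 6 7 4 0 1 2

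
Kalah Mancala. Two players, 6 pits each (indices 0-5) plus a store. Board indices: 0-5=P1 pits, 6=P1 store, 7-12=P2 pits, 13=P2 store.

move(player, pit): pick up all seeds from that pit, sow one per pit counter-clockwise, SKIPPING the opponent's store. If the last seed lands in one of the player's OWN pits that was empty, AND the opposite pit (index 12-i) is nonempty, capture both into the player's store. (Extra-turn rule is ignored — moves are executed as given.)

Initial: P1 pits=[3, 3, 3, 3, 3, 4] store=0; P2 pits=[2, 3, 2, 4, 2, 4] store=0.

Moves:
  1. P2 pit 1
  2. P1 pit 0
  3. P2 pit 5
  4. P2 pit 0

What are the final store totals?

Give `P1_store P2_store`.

Move 1: P2 pit1 -> P1=[3,3,3,3,3,4](0) P2=[2,0,3,5,3,4](0)
Move 2: P1 pit0 -> P1=[0,4,4,4,3,4](0) P2=[2,0,3,5,3,4](0)
Move 3: P2 pit5 -> P1=[1,5,5,4,3,4](0) P2=[2,0,3,5,3,0](1)
Move 4: P2 pit0 -> P1=[1,5,5,4,3,4](0) P2=[0,1,4,5,3,0](1)

Answer: 0 1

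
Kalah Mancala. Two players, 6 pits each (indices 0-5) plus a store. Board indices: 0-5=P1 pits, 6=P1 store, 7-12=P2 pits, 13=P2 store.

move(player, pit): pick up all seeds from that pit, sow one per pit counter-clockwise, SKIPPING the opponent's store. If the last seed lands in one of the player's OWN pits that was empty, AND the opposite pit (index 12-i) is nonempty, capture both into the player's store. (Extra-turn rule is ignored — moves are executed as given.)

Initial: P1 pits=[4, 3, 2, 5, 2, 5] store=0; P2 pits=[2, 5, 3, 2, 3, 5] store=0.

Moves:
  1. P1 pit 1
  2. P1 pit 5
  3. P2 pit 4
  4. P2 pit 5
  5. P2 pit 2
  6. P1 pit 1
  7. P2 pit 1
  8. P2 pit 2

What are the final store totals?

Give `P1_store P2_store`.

Move 1: P1 pit1 -> P1=[4,0,3,6,3,5](0) P2=[2,5,3,2,3,5](0)
Move 2: P1 pit5 -> P1=[4,0,3,6,3,0](1) P2=[3,6,4,3,3,5](0)
Move 3: P2 pit4 -> P1=[5,0,3,6,3,0](1) P2=[3,6,4,3,0,6](1)
Move 4: P2 pit5 -> P1=[6,1,4,7,4,0](1) P2=[3,6,4,3,0,0](2)
Move 5: P2 pit2 -> P1=[6,1,4,7,4,0](1) P2=[3,6,0,4,1,1](3)
Move 6: P1 pit1 -> P1=[6,0,5,7,4,0](1) P2=[3,6,0,4,1,1](3)
Move 7: P2 pit1 -> P1=[7,0,5,7,4,0](1) P2=[3,0,1,5,2,2](4)
Move 8: P2 pit2 -> P1=[7,0,5,7,4,0](1) P2=[3,0,0,6,2,2](4)

Answer: 1 4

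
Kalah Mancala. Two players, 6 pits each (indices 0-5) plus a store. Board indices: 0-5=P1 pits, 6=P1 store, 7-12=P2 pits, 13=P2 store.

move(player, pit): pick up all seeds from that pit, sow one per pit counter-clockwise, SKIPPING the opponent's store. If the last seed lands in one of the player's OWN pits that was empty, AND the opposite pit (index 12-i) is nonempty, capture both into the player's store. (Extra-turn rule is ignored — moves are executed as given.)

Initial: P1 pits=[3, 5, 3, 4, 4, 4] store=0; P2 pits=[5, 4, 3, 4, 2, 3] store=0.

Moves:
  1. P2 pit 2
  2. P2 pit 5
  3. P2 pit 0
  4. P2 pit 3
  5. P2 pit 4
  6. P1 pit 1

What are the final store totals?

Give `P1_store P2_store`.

Move 1: P2 pit2 -> P1=[3,5,3,4,4,4](0) P2=[5,4,0,5,3,4](0)
Move 2: P2 pit5 -> P1=[4,6,4,4,4,4](0) P2=[5,4,0,5,3,0](1)
Move 3: P2 pit0 -> P1=[0,6,4,4,4,4](0) P2=[0,5,1,6,4,0](6)
Move 4: P2 pit3 -> P1=[1,7,5,4,4,4](0) P2=[0,5,1,0,5,1](7)
Move 5: P2 pit4 -> P1=[2,8,6,4,4,4](0) P2=[0,5,1,0,0,2](8)
Move 6: P1 pit1 -> P1=[2,0,7,5,5,5](1) P2=[1,6,2,0,0,2](8)

Answer: 1 8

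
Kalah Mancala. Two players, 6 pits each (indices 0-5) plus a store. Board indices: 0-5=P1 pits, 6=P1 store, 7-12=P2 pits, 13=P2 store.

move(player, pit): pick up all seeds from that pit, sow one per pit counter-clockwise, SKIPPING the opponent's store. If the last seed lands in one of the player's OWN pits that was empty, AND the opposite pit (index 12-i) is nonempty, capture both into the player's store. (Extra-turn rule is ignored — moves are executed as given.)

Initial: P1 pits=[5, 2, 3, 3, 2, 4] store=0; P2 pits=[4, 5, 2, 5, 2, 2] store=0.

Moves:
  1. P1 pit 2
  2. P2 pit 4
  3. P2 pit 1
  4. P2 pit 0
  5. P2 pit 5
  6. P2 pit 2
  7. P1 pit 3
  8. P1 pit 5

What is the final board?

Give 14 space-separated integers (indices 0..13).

Move 1: P1 pit2 -> P1=[5,2,0,4,3,5](0) P2=[4,5,2,5,2,2](0)
Move 2: P2 pit4 -> P1=[5,2,0,4,3,5](0) P2=[4,5,2,5,0,3](1)
Move 3: P2 pit1 -> P1=[5,2,0,4,3,5](0) P2=[4,0,3,6,1,4](2)
Move 4: P2 pit0 -> P1=[5,2,0,4,3,5](0) P2=[0,1,4,7,2,4](2)
Move 5: P2 pit5 -> P1=[6,3,1,4,3,5](0) P2=[0,1,4,7,2,0](3)
Move 6: P2 pit2 -> P1=[6,3,1,4,3,5](0) P2=[0,1,0,8,3,1](4)
Move 7: P1 pit3 -> P1=[6,3,1,0,4,6](1) P2=[1,1,0,8,3,1](4)
Move 8: P1 pit5 -> P1=[6,3,1,0,4,0](2) P2=[2,2,1,9,4,1](4)

Answer: 6 3 1 0 4 0 2 2 2 1 9 4 1 4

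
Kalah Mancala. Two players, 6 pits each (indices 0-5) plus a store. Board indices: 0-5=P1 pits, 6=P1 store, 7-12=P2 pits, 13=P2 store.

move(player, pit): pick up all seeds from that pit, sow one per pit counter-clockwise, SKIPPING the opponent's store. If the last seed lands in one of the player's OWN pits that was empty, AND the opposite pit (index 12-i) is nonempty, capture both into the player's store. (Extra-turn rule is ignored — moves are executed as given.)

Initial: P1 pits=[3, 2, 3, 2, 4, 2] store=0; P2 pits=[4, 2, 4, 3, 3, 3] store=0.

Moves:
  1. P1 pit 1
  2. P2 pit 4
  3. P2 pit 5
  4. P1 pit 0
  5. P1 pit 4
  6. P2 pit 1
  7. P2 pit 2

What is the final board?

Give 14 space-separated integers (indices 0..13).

Answer: 1 1 6 4 0 4 1 5 0 0 5 1 1 6

Derivation:
Move 1: P1 pit1 -> P1=[3,0,4,3,4,2](0) P2=[4,2,4,3,3,3](0)
Move 2: P2 pit4 -> P1=[4,0,4,3,4,2](0) P2=[4,2,4,3,0,4](1)
Move 3: P2 pit5 -> P1=[5,1,5,3,4,2](0) P2=[4,2,4,3,0,0](2)
Move 4: P1 pit0 -> P1=[0,2,6,4,5,3](0) P2=[4,2,4,3,0,0](2)
Move 5: P1 pit4 -> P1=[0,2,6,4,0,4](1) P2=[5,3,5,3,0,0](2)
Move 6: P2 pit1 -> P1=[0,0,6,4,0,4](1) P2=[5,0,6,4,0,0](5)
Move 7: P2 pit2 -> P1=[1,1,6,4,0,4](1) P2=[5,0,0,5,1,1](6)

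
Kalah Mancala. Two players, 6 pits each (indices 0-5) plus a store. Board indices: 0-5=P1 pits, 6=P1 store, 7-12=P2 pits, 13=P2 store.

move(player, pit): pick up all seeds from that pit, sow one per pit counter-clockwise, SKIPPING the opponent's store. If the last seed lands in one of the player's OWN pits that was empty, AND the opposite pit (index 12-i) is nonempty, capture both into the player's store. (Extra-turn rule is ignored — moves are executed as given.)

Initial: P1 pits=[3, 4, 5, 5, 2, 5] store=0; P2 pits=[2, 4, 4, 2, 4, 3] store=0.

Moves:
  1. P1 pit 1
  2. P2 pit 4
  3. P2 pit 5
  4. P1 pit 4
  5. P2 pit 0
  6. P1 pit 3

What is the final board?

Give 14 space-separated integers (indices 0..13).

Move 1: P1 pit1 -> P1=[3,0,6,6,3,6](0) P2=[2,4,4,2,4,3](0)
Move 2: P2 pit4 -> P1=[4,1,6,6,3,6](0) P2=[2,4,4,2,0,4](1)
Move 3: P2 pit5 -> P1=[5,2,7,6,3,6](0) P2=[2,4,4,2,0,0](2)
Move 4: P1 pit4 -> P1=[5,2,7,6,0,7](1) P2=[3,4,4,2,0,0](2)
Move 5: P2 pit0 -> P1=[5,2,7,6,0,7](1) P2=[0,5,5,3,0,0](2)
Move 6: P1 pit3 -> P1=[5,2,7,0,1,8](2) P2=[1,6,6,3,0,0](2)

Answer: 5 2 7 0 1 8 2 1 6 6 3 0 0 2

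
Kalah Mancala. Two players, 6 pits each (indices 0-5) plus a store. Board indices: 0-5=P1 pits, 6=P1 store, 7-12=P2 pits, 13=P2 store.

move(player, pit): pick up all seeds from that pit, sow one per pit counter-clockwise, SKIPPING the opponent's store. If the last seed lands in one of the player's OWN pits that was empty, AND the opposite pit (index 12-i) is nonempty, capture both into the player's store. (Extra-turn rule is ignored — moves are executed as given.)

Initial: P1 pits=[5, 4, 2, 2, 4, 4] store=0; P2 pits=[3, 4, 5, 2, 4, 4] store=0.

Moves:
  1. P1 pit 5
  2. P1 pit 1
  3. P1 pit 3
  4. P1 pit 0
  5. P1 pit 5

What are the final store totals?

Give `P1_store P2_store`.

Answer: 8 0

Derivation:
Move 1: P1 pit5 -> P1=[5,4,2,2,4,0](1) P2=[4,5,6,2,4,4](0)
Move 2: P1 pit1 -> P1=[5,0,3,3,5,0](6) P2=[0,5,6,2,4,4](0)
Move 3: P1 pit3 -> P1=[5,0,3,0,6,1](7) P2=[0,5,6,2,4,4](0)
Move 4: P1 pit0 -> P1=[0,1,4,1,7,2](7) P2=[0,5,6,2,4,4](0)
Move 5: P1 pit5 -> P1=[0,1,4,1,7,0](8) P2=[1,5,6,2,4,4](0)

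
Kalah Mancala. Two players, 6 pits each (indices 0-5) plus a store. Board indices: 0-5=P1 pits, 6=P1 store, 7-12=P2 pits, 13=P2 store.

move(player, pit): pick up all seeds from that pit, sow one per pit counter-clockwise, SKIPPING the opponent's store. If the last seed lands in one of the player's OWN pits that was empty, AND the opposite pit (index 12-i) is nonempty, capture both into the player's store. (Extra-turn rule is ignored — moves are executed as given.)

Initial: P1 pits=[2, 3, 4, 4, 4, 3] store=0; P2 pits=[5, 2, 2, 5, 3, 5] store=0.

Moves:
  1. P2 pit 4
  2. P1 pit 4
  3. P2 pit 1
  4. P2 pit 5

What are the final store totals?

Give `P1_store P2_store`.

Answer: 1 6

Derivation:
Move 1: P2 pit4 -> P1=[3,3,4,4,4,3](0) P2=[5,2,2,5,0,6](1)
Move 2: P1 pit4 -> P1=[3,3,4,4,0,4](1) P2=[6,3,2,5,0,6](1)
Move 3: P2 pit1 -> P1=[3,0,4,4,0,4](1) P2=[6,0,3,6,0,6](5)
Move 4: P2 pit5 -> P1=[4,1,5,5,1,4](1) P2=[6,0,3,6,0,0](6)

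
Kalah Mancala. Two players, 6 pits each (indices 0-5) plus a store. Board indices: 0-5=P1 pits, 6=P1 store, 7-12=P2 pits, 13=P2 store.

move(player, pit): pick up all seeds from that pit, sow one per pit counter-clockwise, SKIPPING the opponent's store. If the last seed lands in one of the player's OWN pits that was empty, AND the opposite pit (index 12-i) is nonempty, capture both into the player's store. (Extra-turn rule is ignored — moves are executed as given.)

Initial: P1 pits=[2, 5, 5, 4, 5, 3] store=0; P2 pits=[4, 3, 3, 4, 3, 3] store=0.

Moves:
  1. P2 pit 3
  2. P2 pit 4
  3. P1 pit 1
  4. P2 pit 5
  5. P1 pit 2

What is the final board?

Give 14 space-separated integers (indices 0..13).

Move 1: P2 pit3 -> P1=[3,5,5,4,5,3](0) P2=[4,3,3,0,4,4](1)
Move 2: P2 pit4 -> P1=[4,6,5,4,5,3](0) P2=[4,3,3,0,0,5](2)
Move 3: P1 pit1 -> P1=[4,0,6,5,6,4](1) P2=[5,3,3,0,0,5](2)
Move 4: P2 pit5 -> P1=[5,1,7,6,6,4](1) P2=[5,3,3,0,0,0](3)
Move 5: P1 pit2 -> P1=[5,1,0,7,7,5](2) P2=[6,4,4,0,0,0](3)

Answer: 5 1 0 7 7 5 2 6 4 4 0 0 0 3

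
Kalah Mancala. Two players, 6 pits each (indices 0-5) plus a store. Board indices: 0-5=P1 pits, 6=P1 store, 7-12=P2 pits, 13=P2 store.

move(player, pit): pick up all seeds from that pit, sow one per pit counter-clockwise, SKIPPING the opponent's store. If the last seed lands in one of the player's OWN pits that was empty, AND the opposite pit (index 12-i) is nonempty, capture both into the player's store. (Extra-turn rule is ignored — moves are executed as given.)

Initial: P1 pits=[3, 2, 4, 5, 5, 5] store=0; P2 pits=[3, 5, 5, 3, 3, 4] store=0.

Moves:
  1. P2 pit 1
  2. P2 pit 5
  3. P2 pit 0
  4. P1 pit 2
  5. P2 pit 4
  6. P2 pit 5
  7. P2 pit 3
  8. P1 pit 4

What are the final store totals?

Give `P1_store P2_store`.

Answer: 2 5

Derivation:
Move 1: P2 pit1 -> P1=[3,2,4,5,5,5](0) P2=[3,0,6,4,4,5](1)
Move 2: P2 pit5 -> P1=[4,3,5,6,5,5](0) P2=[3,0,6,4,4,0](2)
Move 3: P2 pit0 -> P1=[4,3,5,6,5,5](0) P2=[0,1,7,5,4,0](2)
Move 4: P1 pit2 -> P1=[4,3,0,7,6,6](1) P2=[1,1,7,5,4,0](2)
Move 5: P2 pit4 -> P1=[5,4,0,7,6,6](1) P2=[1,1,7,5,0,1](3)
Move 6: P2 pit5 -> P1=[5,4,0,7,6,6](1) P2=[1,1,7,5,0,0](4)
Move 7: P2 pit3 -> P1=[6,5,0,7,6,6](1) P2=[1,1,7,0,1,1](5)
Move 8: P1 pit4 -> P1=[6,5,0,7,0,7](2) P2=[2,2,8,1,1,1](5)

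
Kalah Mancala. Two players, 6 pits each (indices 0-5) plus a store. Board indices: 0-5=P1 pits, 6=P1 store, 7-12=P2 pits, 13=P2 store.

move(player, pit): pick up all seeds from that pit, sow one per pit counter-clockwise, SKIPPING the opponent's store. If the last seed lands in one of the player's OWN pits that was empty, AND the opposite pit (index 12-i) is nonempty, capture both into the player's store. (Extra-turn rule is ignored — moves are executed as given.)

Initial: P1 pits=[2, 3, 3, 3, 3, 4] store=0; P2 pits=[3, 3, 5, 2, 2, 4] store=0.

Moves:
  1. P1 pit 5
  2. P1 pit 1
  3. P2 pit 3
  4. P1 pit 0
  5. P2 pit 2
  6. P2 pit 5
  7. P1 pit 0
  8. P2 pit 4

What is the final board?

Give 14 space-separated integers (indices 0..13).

Move 1: P1 pit5 -> P1=[2,3,3,3,3,0](1) P2=[4,4,6,2,2,4](0)
Move 2: P1 pit1 -> P1=[2,0,4,4,4,0](1) P2=[4,4,6,2,2,4](0)
Move 3: P2 pit3 -> P1=[2,0,4,4,4,0](1) P2=[4,4,6,0,3,5](0)
Move 4: P1 pit0 -> P1=[0,1,5,4,4,0](1) P2=[4,4,6,0,3,5](0)
Move 5: P2 pit2 -> P1=[1,2,5,4,4,0](1) P2=[4,4,0,1,4,6](1)
Move 6: P2 pit5 -> P1=[2,3,6,5,5,0](1) P2=[4,4,0,1,4,0](2)
Move 7: P1 pit0 -> P1=[0,4,7,5,5,0](1) P2=[4,4,0,1,4,0](2)
Move 8: P2 pit4 -> P1=[1,5,7,5,5,0](1) P2=[4,4,0,1,0,1](3)

Answer: 1 5 7 5 5 0 1 4 4 0 1 0 1 3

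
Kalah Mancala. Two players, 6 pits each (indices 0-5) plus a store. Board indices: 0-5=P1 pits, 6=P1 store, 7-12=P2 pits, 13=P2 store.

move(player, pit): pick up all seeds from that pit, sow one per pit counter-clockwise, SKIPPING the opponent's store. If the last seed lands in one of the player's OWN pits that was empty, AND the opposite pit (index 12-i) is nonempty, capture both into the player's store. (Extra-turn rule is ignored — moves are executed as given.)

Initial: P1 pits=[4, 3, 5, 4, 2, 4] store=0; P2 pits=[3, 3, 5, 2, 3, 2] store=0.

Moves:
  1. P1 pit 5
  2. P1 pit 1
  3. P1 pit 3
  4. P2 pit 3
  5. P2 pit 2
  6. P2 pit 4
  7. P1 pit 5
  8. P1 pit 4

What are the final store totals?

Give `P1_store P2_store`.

Answer: 4 2

Derivation:
Move 1: P1 pit5 -> P1=[4,3,5,4,2,0](1) P2=[4,4,6,2,3,2](0)
Move 2: P1 pit1 -> P1=[4,0,6,5,3,0](1) P2=[4,4,6,2,3,2](0)
Move 3: P1 pit3 -> P1=[4,0,6,0,4,1](2) P2=[5,5,6,2,3,2](0)
Move 4: P2 pit3 -> P1=[4,0,6,0,4,1](2) P2=[5,5,6,0,4,3](0)
Move 5: P2 pit2 -> P1=[5,1,6,0,4,1](2) P2=[5,5,0,1,5,4](1)
Move 6: P2 pit4 -> P1=[6,2,7,0,4,1](2) P2=[5,5,0,1,0,5](2)
Move 7: P1 pit5 -> P1=[6,2,7,0,4,0](3) P2=[5,5,0,1,0,5](2)
Move 8: P1 pit4 -> P1=[6,2,7,0,0,1](4) P2=[6,6,0,1,0,5](2)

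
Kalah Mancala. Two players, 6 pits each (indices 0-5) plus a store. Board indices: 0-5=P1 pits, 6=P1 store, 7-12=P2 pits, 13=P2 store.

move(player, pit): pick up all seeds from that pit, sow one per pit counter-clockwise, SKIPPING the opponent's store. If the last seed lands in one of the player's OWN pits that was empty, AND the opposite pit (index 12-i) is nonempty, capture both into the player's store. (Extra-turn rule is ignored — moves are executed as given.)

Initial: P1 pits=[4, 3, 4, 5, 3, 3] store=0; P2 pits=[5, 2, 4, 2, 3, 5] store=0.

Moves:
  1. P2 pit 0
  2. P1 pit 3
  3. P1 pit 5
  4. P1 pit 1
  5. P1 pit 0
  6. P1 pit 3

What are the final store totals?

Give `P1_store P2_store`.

Move 1: P2 pit0 -> P1=[4,3,4,5,3,3](0) P2=[0,3,5,3,4,6](0)
Move 2: P1 pit3 -> P1=[4,3,4,0,4,4](1) P2=[1,4,5,3,4,6](0)
Move 3: P1 pit5 -> P1=[4,3,4,0,4,0](2) P2=[2,5,6,3,4,6](0)
Move 4: P1 pit1 -> P1=[4,0,5,1,5,0](2) P2=[2,5,6,3,4,6](0)
Move 5: P1 pit0 -> P1=[0,1,6,2,6,0](2) P2=[2,5,6,3,4,6](0)
Move 6: P1 pit3 -> P1=[0,1,6,0,7,0](5) P2=[0,5,6,3,4,6](0)

Answer: 5 0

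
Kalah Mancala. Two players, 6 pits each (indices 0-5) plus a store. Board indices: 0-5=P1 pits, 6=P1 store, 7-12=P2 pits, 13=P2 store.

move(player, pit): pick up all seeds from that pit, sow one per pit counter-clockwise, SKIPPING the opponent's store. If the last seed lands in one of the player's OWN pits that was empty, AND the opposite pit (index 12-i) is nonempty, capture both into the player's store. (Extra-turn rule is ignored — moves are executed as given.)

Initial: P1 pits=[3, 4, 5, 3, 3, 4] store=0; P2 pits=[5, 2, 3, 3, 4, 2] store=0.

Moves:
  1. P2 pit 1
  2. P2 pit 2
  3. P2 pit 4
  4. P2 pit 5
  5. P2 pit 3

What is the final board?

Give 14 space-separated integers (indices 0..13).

Move 1: P2 pit1 -> P1=[3,4,5,3,3,4](0) P2=[5,0,4,4,4,2](0)
Move 2: P2 pit2 -> P1=[3,4,5,3,3,4](0) P2=[5,0,0,5,5,3](1)
Move 3: P2 pit4 -> P1=[4,5,6,3,3,4](0) P2=[5,0,0,5,0,4](2)
Move 4: P2 pit5 -> P1=[5,6,7,3,3,4](0) P2=[5,0,0,5,0,0](3)
Move 5: P2 pit3 -> P1=[6,7,7,3,3,4](0) P2=[5,0,0,0,1,1](4)

Answer: 6 7 7 3 3 4 0 5 0 0 0 1 1 4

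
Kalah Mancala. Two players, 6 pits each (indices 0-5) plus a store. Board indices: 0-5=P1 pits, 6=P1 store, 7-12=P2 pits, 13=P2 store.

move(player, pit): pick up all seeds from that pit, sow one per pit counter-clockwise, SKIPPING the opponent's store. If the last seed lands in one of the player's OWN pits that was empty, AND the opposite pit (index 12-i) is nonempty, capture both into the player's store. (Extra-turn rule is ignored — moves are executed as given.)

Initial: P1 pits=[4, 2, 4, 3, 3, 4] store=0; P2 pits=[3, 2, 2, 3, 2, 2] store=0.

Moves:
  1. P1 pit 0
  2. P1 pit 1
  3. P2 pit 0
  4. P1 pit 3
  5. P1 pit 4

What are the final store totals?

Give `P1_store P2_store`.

Answer: 2 0

Derivation:
Move 1: P1 pit0 -> P1=[0,3,5,4,4,4](0) P2=[3,2,2,3,2,2](0)
Move 2: P1 pit1 -> P1=[0,0,6,5,5,4](0) P2=[3,2,2,3,2,2](0)
Move 3: P2 pit0 -> P1=[0,0,6,5,5,4](0) P2=[0,3,3,4,2,2](0)
Move 4: P1 pit3 -> P1=[0,0,6,0,6,5](1) P2=[1,4,3,4,2,2](0)
Move 5: P1 pit4 -> P1=[0,0,6,0,0,6](2) P2=[2,5,4,5,2,2](0)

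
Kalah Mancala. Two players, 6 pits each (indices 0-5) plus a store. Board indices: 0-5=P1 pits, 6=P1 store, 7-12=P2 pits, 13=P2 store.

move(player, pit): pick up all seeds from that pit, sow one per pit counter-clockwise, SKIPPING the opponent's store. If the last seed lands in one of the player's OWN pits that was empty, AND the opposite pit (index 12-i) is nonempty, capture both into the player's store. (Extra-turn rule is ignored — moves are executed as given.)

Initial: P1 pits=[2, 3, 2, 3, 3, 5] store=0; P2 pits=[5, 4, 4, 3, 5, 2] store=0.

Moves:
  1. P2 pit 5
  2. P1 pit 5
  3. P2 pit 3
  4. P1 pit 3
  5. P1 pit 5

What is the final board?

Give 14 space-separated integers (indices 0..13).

Move 1: P2 pit5 -> P1=[3,3,2,3,3,5](0) P2=[5,4,4,3,5,0](1)
Move 2: P1 pit5 -> P1=[3,3,2,3,3,0](1) P2=[6,5,5,4,5,0](1)
Move 3: P2 pit3 -> P1=[4,3,2,3,3,0](1) P2=[6,5,5,0,6,1](2)
Move 4: P1 pit3 -> P1=[4,3,2,0,4,1](2) P2=[6,5,5,0,6,1](2)
Move 5: P1 pit5 -> P1=[4,3,2,0,4,0](3) P2=[6,5,5,0,6,1](2)

Answer: 4 3 2 0 4 0 3 6 5 5 0 6 1 2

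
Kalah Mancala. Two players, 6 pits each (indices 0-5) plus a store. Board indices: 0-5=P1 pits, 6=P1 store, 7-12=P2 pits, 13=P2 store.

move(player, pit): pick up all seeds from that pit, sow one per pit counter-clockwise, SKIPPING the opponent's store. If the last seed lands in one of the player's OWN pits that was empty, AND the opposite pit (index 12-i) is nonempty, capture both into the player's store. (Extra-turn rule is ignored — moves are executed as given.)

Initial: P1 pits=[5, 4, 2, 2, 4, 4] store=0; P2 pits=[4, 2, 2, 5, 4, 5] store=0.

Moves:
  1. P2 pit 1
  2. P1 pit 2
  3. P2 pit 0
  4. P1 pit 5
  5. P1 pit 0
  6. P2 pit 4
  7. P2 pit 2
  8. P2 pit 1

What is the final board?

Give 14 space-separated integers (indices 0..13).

Move 1: P2 pit1 -> P1=[5,4,2,2,4,4](0) P2=[4,0,3,6,4,5](0)
Move 2: P1 pit2 -> P1=[5,4,0,3,5,4](0) P2=[4,0,3,6,4,5](0)
Move 3: P2 pit0 -> P1=[5,4,0,3,5,4](0) P2=[0,1,4,7,5,5](0)
Move 4: P1 pit5 -> P1=[5,4,0,3,5,0](1) P2=[1,2,5,7,5,5](0)
Move 5: P1 pit0 -> P1=[0,5,1,4,6,0](3) P2=[0,2,5,7,5,5](0)
Move 6: P2 pit4 -> P1=[1,6,2,4,6,0](3) P2=[0,2,5,7,0,6](1)
Move 7: P2 pit2 -> P1=[2,6,2,4,6,0](3) P2=[0,2,0,8,1,7](2)
Move 8: P2 pit1 -> P1=[2,6,2,4,6,0](3) P2=[0,0,1,9,1,7](2)

Answer: 2 6 2 4 6 0 3 0 0 1 9 1 7 2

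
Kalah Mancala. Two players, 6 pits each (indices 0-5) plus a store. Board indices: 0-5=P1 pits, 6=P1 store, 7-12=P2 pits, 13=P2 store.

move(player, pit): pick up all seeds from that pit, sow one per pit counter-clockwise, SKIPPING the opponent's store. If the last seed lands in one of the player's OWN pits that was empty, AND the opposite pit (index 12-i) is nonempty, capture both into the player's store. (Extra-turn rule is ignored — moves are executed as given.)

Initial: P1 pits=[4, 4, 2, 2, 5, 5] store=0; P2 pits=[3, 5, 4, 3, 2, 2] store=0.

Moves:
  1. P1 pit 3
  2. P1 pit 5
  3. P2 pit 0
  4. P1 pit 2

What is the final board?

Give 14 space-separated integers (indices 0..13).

Move 1: P1 pit3 -> P1=[4,4,2,0,6,6](0) P2=[3,5,4,3,2,2](0)
Move 2: P1 pit5 -> P1=[4,4,2,0,6,0](1) P2=[4,6,5,4,3,2](0)
Move 3: P2 pit0 -> P1=[4,4,2,0,6,0](1) P2=[0,7,6,5,4,2](0)
Move 4: P1 pit2 -> P1=[4,4,0,1,7,0](1) P2=[0,7,6,5,4,2](0)

Answer: 4 4 0 1 7 0 1 0 7 6 5 4 2 0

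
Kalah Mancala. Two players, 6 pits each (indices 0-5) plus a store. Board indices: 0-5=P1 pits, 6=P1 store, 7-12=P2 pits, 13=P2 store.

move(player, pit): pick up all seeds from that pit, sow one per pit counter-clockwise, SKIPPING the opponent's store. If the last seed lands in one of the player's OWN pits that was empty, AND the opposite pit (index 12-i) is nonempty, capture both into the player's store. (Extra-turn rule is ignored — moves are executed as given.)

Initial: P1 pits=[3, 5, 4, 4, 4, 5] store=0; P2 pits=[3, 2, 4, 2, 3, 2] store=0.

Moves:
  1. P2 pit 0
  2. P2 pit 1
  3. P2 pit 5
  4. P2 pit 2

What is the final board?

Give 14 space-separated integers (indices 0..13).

Answer: 5 6 4 4 4 5 0 0 0 0 5 5 1 2

Derivation:
Move 1: P2 pit0 -> P1=[3,5,4,4,4,5](0) P2=[0,3,5,3,3,2](0)
Move 2: P2 pit1 -> P1=[3,5,4,4,4,5](0) P2=[0,0,6,4,4,2](0)
Move 3: P2 pit5 -> P1=[4,5,4,4,4,5](0) P2=[0,0,6,4,4,0](1)
Move 4: P2 pit2 -> P1=[5,6,4,4,4,5](0) P2=[0,0,0,5,5,1](2)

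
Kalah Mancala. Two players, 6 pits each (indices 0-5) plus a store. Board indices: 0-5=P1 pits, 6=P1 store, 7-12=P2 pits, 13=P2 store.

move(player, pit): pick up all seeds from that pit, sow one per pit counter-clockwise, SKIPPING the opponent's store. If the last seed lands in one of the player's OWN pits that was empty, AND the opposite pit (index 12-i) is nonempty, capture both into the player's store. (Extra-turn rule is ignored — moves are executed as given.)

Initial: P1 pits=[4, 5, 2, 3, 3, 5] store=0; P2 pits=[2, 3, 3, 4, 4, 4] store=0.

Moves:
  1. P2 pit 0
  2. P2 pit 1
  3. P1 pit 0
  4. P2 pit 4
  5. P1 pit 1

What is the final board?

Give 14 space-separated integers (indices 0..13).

Move 1: P2 pit0 -> P1=[4,5,2,3,3,5](0) P2=[0,4,4,4,4,4](0)
Move 2: P2 pit1 -> P1=[4,5,2,3,3,5](0) P2=[0,0,5,5,5,5](0)
Move 3: P1 pit0 -> P1=[0,6,3,4,4,5](0) P2=[0,0,5,5,5,5](0)
Move 4: P2 pit4 -> P1=[1,7,4,4,4,5](0) P2=[0,0,5,5,0,6](1)
Move 5: P1 pit1 -> P1=[1,0,5,5,5,6](1) P2=[1,1,5,5,0,6](1)

Answer: 1 0 5 5 5 6 1 1 1 5 5 0 6 1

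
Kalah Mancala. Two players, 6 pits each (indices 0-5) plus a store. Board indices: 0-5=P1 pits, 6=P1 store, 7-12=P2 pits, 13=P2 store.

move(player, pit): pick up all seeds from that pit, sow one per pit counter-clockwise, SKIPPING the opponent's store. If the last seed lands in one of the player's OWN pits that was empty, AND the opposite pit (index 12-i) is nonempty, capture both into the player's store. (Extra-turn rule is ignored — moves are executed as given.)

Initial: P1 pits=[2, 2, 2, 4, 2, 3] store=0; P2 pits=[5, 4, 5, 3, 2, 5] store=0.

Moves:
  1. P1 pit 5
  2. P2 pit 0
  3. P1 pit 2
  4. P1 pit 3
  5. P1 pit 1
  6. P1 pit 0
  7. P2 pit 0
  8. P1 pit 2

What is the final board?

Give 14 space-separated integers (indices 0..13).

Answer: 0 1 0 1 5 1 9 0 8 0 4 3 6 1

Derivation:
Move 1: P1 pit5 -> P1=[2,2,2,4,2,0](1) P2=[6,5,5,3,2,5](0)
Move 2: P2 pit0 -> P1=[2,2,2,4,2,0](1) P2=[0,6,6,4,3,6](1)
Move 3: P1 pit2 -> P1=[2,2,0,5,3,0](1) P2=[0,6,6,4,3,6](1)
Move 4: P1 pit3 -> P1=[2,2,0,0,4,1](2) P2=[1,7,6,4,3,6](1)
Move 5: P1 pit1 -> P1=[2,0,1,0,4,1](9) P2=[1,7,0,4,3,6](1)
Move 6: P1 pit0 -> P1=[0,1,2,0,4,1](9) P2=[1,7,0,4,3,6](1)
Move 7: P2 pit0 -> P1=[0,1,2,0,4,1](9) P2=[0,8,0,4,3,6](1)
Move 8: P1 pit2 -> P1=[0,1,0,1,5,1](9) P2=[0,8,0,4,3,6](1)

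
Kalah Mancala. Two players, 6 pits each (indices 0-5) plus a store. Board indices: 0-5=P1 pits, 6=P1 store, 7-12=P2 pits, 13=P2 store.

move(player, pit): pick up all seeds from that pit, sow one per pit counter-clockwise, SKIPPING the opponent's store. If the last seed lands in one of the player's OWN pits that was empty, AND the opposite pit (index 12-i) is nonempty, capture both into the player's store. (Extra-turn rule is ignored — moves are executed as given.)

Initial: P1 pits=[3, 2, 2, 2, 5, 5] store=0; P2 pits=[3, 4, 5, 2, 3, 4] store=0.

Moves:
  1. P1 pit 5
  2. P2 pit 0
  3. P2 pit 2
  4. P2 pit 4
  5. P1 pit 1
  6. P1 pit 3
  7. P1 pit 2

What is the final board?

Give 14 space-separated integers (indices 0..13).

Move 1: P1 pit5 -> P1=[3,2,2,2,5,0](1) P2=[4,5,6,3,3,4](0)
Move 2: P2 pit0 -> P1=[3,2,2,2,5,0](1) P2=[0,6,7,4,4,4](0)
Move 3: P2 pit2 -> P1=[4,3,3,2,5,0](1) P2=[0,6,0,5,5,5](1)
Move 4: P2 pit4 -> P1=[5,4,4,2,5,0](1) P2=[0,6,0,5,0,6](2)
Move 5: P1 pit1 -> P1=[5,0,5,3,6,1](1) P2=[0,6,0,5,0,6](2)
Move 6: P1 pit3 -> P1=[5,0,5,0,7,2](2) P2=[0,6,0,5,0,6](2)
Move 7: P1 pit2 -> P1=[5,0,0,1,8,3](3) P2=[1,6,0,5,0,6](2)

Answer: 5 0 0 1 8 3 3 1 6 0 5 0 6 2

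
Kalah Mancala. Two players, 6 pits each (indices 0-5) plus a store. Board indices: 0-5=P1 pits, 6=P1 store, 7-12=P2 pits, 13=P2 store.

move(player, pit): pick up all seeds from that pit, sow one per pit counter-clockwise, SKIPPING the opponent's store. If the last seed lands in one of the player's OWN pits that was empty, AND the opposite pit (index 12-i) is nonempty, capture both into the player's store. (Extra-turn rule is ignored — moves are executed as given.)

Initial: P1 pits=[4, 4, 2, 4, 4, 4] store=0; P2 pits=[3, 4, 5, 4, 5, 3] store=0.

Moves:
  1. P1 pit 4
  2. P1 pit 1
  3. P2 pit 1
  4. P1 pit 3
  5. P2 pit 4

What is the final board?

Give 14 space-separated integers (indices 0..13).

Move 1: P1 pit4 -> P1=[4,4,2,4,0,5](1) P2=[4,5,5,4,5,3](0)
Move 2: P1 pit1 -> P1=[4,0,3,5,1,6](1) P2=[4,5,5,4,5,3](0)
Move 3: P2 pit1 -> P1=[4,0,3,5,1,6](1) P2=[4,0,6,5,6,4](1)
Move 4: P1 pit3 -> P1=[4,0,3,0,2,7](2) P2=[5,1,6,5,6,4](1)
Move 5: P2 pit4 -> P1=[5,1,4,1,2,7](2) P2=[5,1,6,5,0,5](2)

Answer: 5 1 4 1 2 7 2 5 1 6 5 0 5 2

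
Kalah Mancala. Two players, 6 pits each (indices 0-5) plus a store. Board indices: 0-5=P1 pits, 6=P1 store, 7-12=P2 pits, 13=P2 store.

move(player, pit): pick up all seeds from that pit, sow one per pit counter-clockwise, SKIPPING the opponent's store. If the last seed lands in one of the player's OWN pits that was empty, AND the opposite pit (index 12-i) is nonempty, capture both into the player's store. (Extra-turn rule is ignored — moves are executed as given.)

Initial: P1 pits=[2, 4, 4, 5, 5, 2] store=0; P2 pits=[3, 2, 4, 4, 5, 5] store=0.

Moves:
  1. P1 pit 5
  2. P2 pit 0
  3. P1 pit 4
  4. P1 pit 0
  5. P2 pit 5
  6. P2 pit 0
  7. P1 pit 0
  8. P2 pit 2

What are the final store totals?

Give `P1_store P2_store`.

Answer: 2 2

Derivation:
Move 1: P1 pit5 -> P1=[2,4,4,5,5,0](1) P2=[4,2,4,4,5,5](0)
Move 2: P2 pit0 -> P1=[2,4,4,5,5,0](1) P2=[0,3,5,5,6,5](0)
Move 3: P1 pit4 -> P1=[2,4,4,5,0,1](2) P2=[1,4,6,5,6,5](0)
Move 4: P1 pit0 -> P1=[0,5,5,5,0,1](2) P2=[1,4,6,5,6,5](0)
Move 5: P2 pit5 -> P1=[1,6,6,6,0,1](2) P2=[1,4,6,5,6,0](1)
Move 6: P2 pit0 -> P1=[1,6,6,6,0,1](2) P2=[0,5,6,5,6,0](1)
Move 7: P1 pit0 -> P1=[0,7,6,6,0,1](2) P2=[0,5,6,5,6,0](1)
Move 8: P2 pit2 -> P1=[1,8,6,6,0,1](2) P2=[0,5,0,6,7,1](2)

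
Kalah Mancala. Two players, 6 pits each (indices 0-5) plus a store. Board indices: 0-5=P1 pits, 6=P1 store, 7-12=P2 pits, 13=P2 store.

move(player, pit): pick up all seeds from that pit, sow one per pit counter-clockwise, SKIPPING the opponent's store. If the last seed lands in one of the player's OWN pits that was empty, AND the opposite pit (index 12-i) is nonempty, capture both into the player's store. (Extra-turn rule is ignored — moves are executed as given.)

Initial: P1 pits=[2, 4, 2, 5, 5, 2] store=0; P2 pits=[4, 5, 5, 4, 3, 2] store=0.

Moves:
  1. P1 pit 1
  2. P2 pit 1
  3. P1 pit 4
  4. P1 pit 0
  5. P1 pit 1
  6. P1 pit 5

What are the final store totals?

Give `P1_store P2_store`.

Move 1: P1 pit1 -> P1=[2,0,3,6,6,3](0) P2=[4,5,5,4,3,2](0)
Move 2: P2 pit1 -> P1=[2,0,3,6,6,3](0) P2=[4,0,6,5,4,3](1)
Move 3: P1 pit4 -> P1=[2,0,3,6,0,4](1) P2=[5,1,7,6,4,3](1)
Move 4: P1 pit0 -> P1=[0,1,4,6,0,4](1) P2=[5,1,7,6,4,3](1)
Move 5: P1 pit1 -> P1=[0,0,5,6,0,4](1) P2=[5,1,7,6,4,3](1)
Move 6: P1 pit5 -> P1=[0,0,5,6,0,0](2) P2=[6,2,8,6,4,3](1)

Answer: 2 1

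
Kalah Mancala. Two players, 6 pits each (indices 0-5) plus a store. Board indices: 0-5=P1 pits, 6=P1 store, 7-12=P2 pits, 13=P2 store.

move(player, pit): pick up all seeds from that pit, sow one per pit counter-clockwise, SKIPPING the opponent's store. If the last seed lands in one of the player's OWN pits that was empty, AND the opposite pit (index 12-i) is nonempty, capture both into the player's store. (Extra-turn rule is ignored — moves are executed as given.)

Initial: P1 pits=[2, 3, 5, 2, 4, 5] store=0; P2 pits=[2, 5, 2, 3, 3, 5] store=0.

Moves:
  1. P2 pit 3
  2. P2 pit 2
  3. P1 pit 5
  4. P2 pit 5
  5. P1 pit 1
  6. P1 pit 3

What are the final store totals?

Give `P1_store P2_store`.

Move 1: P2 pit3 -> P1=[2,3,5,2,4,5](0) P2=[2,5,2,0,4,6](1)
Move 2: P2 pit2 -> P1=[2,3,5,2,4,5](0) P2=[2,5,0,1,5,6](1)
Move 3: P1 pit5 -> P1=[2,3,5,2,4,0](1) P2=[3,6,1,2,5,6](1)
Move 4: P2 pit5 -> P1=[3,4,6,3,5,0](1) P2=[3,6,1,2,5,0](2)
Move 5: P1 pit1 -> P1=[3,0,7,4,6,0](5) P2=[0,6,1,2,5,0](2)
Move 6: P1 pit3 -> P1=[3,0,7,0,7,1](6) P2=[1,6,1,2,5,0](2)

Answer: 6 2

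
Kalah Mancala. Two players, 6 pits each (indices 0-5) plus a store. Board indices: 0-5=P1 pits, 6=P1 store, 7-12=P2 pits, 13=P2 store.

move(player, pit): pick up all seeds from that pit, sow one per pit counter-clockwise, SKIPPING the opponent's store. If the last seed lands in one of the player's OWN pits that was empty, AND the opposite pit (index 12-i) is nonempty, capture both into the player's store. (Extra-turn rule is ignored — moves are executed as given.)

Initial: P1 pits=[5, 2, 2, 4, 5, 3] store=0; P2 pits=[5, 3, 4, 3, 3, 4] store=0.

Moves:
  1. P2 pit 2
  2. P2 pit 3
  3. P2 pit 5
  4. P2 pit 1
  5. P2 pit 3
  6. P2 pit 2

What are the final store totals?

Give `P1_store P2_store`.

Answer: 0 7

Derivation:
Move 1: P2 pit2 -> P1=[5,2,2,4,5,3](0) P2=[5,3,0,4,4,5](1)
Move 2: P2 pit3 -> P1=[6,2,2,4,5,3](0) P2=[5,3,0,0,5,6](2)
Move 3: P2 pit5 -> P1=[7,3,3,5,6,3](0) P2=[5,3,0,0,5,0](3)
Move 4: P2 pit1 -> P1=[7,3,3,5,6,3](0) P2=[5,0,1,1,6,0](3)
Move 5: P2 pit3 -> P1=[7,3,3,5,6,3](0) P2=[5,0,1,0,7,0](3)
Move 6: P2 pit2 -> P1=[7,3,0,5,6,3](0) P2=[5,0,0,0,7,0](7)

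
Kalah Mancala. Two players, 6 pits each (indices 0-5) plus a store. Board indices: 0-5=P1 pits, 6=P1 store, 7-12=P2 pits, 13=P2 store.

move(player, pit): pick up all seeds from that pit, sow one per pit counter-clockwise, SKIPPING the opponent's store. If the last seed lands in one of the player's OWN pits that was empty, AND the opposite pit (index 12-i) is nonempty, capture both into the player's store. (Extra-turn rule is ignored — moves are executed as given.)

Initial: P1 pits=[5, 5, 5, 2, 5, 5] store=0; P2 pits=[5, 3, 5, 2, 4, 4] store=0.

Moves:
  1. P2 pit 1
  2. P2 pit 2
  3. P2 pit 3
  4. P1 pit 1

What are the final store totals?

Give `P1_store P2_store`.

Answer: 1 2

Derivation:
Move 1: P2 pit1 -> P1=[5,5,5,2,5,5](0) P2=[5,0,6,3,5,4](0)
Move 2: P2 pit2 -> P1=[6,6,5,2,5,5](0) P2=[5,0,0,4,6,5](1)
Move 3: P2 pit3 -> P1=[7,6,5,2,5,5](0) P2=[5,0,0,0,7,6](2)
Move 4: P1 pit1 -> P1=[7,0,6,3,6,6](1) P2=[6,0,0,0,7,6](2)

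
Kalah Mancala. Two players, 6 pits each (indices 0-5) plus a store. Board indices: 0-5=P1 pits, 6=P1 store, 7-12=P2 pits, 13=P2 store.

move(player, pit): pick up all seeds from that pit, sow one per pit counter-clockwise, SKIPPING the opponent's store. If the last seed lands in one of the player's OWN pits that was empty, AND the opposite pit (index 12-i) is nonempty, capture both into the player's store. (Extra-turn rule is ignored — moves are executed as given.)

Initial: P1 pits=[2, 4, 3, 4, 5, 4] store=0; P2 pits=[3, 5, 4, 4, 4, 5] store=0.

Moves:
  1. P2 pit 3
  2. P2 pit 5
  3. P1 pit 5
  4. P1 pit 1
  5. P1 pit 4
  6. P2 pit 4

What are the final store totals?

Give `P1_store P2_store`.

Answer: 3 3

Derivation:
Move 1: P2 pit3 -> P1=[3,4,3,4,5,4](0) P2=[3,5,4,0,5,6](1)
Move 2: P2 pit5 -> P1=[4,5,4,5,6,4](0) P2=[3,5,4,0,5,0](2)
Move 3: P1 pit5 -> P1=[4,5,4,5,6,0](1) P2=[4,6,5,0,5,0](2)
Move 4: P1 pit1 -> P1=[4,0,5,6,7,1](2) P2=[4,6,5,0,5,0](2)
Move 5: P1 pit4 -> P1=[4,0,5,6,0,2](3) P2=[5,7,6,1,6,0](2)
Move 6: P2 pit4 -> P1=[5,1,6,7,0,2](3) P2=[5,7,6,1,0,1](3)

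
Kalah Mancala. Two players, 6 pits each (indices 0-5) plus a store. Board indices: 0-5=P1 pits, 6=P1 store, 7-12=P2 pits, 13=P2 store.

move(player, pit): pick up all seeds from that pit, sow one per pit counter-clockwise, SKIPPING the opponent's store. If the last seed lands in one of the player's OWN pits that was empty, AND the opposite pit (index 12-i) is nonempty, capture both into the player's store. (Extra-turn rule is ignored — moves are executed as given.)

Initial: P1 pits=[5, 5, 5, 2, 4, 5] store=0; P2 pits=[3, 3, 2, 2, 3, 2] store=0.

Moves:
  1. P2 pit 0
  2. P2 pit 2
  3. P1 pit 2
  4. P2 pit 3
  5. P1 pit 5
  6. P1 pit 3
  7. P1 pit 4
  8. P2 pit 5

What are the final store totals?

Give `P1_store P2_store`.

Move 1: P2 pit0 -> P1=[5,5,5,2,4,5](0) P2=[0,4,3,3,3,2](0)
Move 2: P2 pit2 -> P1=[5,5,5,2,4,5](0) P2=[0,4,0,4,4,3](0)
Move 3: P1 pit2 -> P1=[5,5,0,3,5,6](1) P2=[1,4,0,4,4,3](0)
Move 4: P2 pit3 -> P1=[6,5,0,3,5,6](1) P2=[1,4,0,0,5,4](1)
Move 5: P1 pit5 -> P1=[6,5,0,3,5,0](2) P2=[2,5,1,1,6,4](1)
Move 6: P1 pit3 -> P1=[6,5,0,0,6,1](3) P2=[2,5,1,1,6,4](1)
Move 7: P1 pit4 -> P1=[6,5,0,0,0,2](4) P2=[3,6,2,2,6,4](1)
Move 8: P2 pit5 -> P1=[7,6,1,0,0,2](4) P2=[3,6,2,2,6,0](2)

Answer: 4 2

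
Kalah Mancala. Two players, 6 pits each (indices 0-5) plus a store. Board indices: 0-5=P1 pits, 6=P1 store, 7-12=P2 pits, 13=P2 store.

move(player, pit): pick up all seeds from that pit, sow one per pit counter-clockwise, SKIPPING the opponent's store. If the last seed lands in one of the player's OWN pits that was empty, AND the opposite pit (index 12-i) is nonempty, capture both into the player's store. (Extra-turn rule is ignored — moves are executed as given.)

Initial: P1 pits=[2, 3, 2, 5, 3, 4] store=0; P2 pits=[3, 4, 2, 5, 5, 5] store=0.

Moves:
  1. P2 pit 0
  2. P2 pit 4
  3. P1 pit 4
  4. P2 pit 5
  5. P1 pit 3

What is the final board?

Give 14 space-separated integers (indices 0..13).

Move 1: P2 pit0 -> P1=[2,3,2,5,3,4](0) P2=[0,5,3,6,5,5](0)
Move 2: P2 pit4 -> P1=[3,4,3,5,3,4](0) P2=[0,5,3,6,0,6](1)
Move 3: P1 pit4 -> P1=[3,4,3,5,0,5](1) P2=[1,5,3,6,0,6](1)
Move 4: P2 pit5 -> P1=[4,5,4,6,1,5](1) P2=[1,5,3,6,0,0](2)
Move 5: P1 pit3 -> P1=[4,5,4,0,2,6](2) P2=[2,6,4,6,0,0](2)

Answer: 4 5 4 0 2 6 2 2 6 4 6 0 0 2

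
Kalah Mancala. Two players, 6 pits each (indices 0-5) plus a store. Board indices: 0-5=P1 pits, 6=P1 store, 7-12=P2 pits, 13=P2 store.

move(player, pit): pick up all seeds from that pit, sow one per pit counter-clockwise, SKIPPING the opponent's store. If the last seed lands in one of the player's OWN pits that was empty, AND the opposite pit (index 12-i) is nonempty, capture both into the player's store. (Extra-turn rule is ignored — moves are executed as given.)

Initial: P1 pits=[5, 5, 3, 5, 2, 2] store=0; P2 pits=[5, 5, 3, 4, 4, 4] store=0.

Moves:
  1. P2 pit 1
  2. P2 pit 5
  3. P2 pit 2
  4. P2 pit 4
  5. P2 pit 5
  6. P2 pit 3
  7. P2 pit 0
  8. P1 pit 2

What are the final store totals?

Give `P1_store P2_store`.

Move 1: P2 pit1 -> P1=[5,5,3,5,2,2](0) P2=[5,0,4,5,5,5](1)
Move 2: P2 pit5 -> P1=[6,6,4,6,2,2](0) P2=[5,0,4,5,5,0](2)
Move 3: P2 pit2 -> P1=[6,6,4,6,2,2](0) P2=[5,0,0,6,6,1](3)
Move 4: P2 pit4 -> P1=[7,7,5,7,2,2](0) P2=[5,0,0,6,0,2](4)
Move 5: P2 pit5 -> P1=[8,7,5,7,2,2](0) P2=[5,0,0,6,0,0](5)
Move 6: P2 pit3 -> P1=[9,8,6,7,2,2](0) P2=[5,0,0,0,1,1](6)
Move 7: P2 pit0 -> P1=[9,8,6,7,2,2](0) P2=[0,1,1,1,2,2](6)
Move 8: P1 pit2 -> P1=[9,8,0,8,3,3](1) P2=[1,2,1,1,2,2](6)

Answer: 1 6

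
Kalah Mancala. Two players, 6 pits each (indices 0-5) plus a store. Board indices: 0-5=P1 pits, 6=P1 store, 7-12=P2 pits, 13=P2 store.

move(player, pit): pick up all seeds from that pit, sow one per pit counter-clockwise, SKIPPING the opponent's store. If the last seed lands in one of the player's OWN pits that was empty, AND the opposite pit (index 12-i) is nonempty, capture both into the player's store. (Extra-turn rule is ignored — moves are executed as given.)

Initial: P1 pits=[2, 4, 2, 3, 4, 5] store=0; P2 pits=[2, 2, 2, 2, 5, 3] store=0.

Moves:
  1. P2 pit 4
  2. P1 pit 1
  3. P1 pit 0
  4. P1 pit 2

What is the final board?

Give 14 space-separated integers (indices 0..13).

Answer: 0 1 0 6 6 7 2 3 2 2 2 0 4 1

Derivation:
Move 1: P2 pit4 -> P1=[3,5,3,3,4,5](0) P2=[2,2,2,2,0,4](1)
Move 2: P1 pit1 -> P1=[3,0,4,4,5,6](1) P2=[2,2,2,2,0,4](1)
Move 3: P1 pit0 -> P1=[0,1,5,5,5,6](1) P2=[2,2,2,2,0,4](1)
Move 4: P1 pit2 -> P1=[0,1,0,6,6,7](2) P2=[3,2,2,2,0,4](1)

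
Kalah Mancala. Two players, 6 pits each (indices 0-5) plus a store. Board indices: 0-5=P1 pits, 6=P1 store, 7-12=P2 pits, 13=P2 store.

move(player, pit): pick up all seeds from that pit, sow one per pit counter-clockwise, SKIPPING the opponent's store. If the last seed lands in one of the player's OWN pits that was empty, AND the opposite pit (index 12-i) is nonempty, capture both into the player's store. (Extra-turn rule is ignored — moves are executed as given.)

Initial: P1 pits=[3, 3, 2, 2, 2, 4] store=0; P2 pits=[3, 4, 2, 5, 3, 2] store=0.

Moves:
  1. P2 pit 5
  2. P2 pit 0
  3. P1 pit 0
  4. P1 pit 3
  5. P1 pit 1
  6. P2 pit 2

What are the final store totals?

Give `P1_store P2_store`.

Move 1: P2 pit5 -> P1=[4,3,2,2,2,4](0) P2=[3,4,2,5,3,0](1)
Move 2: P2 pit0 -> P1=[4,3,2,2,2,4](0) P2=[0,5,3,6,3,0](1)
Move 3: P1 pit0 -> P1=[0,4,3,3,3,4](0) P2=[0,5,3,6,3,0](1)
Move 4: P1 pit3 -> P1=[0,4,3,0,4,5](1) P2=[0,5,3,6,3,0](1)
Move 5: P1 pit1 -> P1=[0,0,4,1,5,6](1) P2=[0,5,3,6,3,0](1)
Move 6: P2 pit2 -> P1=[0,0,4,1,5,6](1) P2=[0,5,0,7,4,1](1)

Answer: 1 1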